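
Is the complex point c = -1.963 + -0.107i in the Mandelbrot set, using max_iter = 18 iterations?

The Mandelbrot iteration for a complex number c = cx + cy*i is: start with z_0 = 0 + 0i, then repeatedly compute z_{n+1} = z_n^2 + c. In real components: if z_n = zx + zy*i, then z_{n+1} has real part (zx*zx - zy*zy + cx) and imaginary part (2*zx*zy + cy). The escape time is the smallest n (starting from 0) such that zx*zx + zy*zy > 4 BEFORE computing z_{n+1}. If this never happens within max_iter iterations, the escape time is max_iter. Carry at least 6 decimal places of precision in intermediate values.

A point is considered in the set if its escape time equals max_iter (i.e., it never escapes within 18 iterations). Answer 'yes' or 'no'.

Answer: no

Derivation:
z_0 = 0 + 0i, c = -1.9630 + -0.1070i
Iter 1: z = -1.9630 + -0.1070i, |z|^2 = 3.8648
Iter 2: z = 1.8789 + 0.3131i, |z|^2 = 3.6284
Iter 3: z = 1.4693 + 1.0695i, |z|^2 = 3.3028
Iter 4: z = -0.9480 + 3.0359i, |z|^2 = 10.1154
Escaped at iteration 4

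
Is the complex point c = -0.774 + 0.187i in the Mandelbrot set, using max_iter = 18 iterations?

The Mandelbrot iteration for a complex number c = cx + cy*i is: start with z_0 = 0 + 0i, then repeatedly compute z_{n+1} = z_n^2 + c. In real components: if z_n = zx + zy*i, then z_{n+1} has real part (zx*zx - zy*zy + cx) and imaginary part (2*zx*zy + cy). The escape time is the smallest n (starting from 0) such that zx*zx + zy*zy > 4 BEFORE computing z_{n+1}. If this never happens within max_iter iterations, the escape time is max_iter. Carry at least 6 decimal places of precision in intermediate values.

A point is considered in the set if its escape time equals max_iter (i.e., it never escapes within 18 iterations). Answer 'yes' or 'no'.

z_0 = 0 + 0i, c = -0.7740 + 0.1870i
Iter 1: z = -0.7740 + 0.1870i, |z|^2 = 0.6340
Iter 2: z = -0.2099 + -0.1025i, |z|^2 = 0.0546
Iter 3: z = -0.7404 + 0.2300i, |z|^2 = 0.6012
Iter 4: z = -0.2786 + -0.1536i, |z|^2 = 0.1012
Iter 5: z = -0.7200 + 0.2726i, |z|^2 = 0.5927
Iter 6: z = -0.3300 + -0.2055i, |z|^2 = 0.1511
Iter 7: z = -0.7074 + 0.3227i, |z|^2 = 0.6045
Iter 8: z = -0.3777 + -0.2695i, |z|^2 = 0.2153
Iter 9: z = -0.7039 + 0.3906i, |z|^2 = 0.6481
Iter 10: z = -0.4310 + -0.3629i, |z|^2 = 0.3175
Iter 11: z = -0.7199 + 0.4998i, |z|^2 = 0.7681
Iter 12: z = -0.5056 + -0.5326i, |z|^2 = 0.5393
Iter 13: z = -0.8021 + 0.7256i, |z|^2 = 1.1698
Iter 14: z = -0.6572 + -0.9770i, |z|^2 = 1.3864
Iter 15: z = -1.2965 + 1.4711i, |z|^2 = 3.8451
Iter 16: z = -1.2572 + -3.6277i, |z|^2 = 14.7405
Escaped at iteration 16

Answer: no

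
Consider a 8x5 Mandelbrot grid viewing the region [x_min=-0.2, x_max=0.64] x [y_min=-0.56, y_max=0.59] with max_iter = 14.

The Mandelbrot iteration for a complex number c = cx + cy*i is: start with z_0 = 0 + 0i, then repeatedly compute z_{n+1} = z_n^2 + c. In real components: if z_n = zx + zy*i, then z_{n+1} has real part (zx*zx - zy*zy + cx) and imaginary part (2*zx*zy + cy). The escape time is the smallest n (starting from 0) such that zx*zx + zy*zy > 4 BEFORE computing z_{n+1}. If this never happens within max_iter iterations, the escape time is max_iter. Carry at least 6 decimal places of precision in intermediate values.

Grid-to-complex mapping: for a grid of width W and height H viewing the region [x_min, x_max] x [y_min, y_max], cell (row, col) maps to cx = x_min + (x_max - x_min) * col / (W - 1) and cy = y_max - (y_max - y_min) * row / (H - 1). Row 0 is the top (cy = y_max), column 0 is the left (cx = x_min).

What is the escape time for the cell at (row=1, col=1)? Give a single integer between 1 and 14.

Answer: 14

Derivation:
z_0 = 0 + 0i, c = -0.0800 + 0.3025i
Iter 1: z = -0.0800 + 0.3025i, |z|^2 = 0.0979
Iter 2: z = -0.1651 + 0.2541i, |z|^2 = 0.0918
Iter 3: z = -0.1173 + 0.2186i, |z|^2 = 0.0615
Iter 4: z = -0.1140 + 0.2512i, |z|^2 = 0.0761
Iter 5: z = -0.1301 + 0.2452i, |z|^2 = 0.0771
Iter 6: z = -0.1232 + 0.2387i, |z|^2 = 0.0722
Iter 7: z = -0.1218 + 0.2437i, |z|^2 = 0.0742
Iter 8: z = -0.1245 + 0.2431i, |z|^2 = 0.0746
Iter 9: z = -0.1236 + 0.2419i, |z|^2 = 0.0738
Iter 10: z = -0.1233 + 0.2427i, |z|^2 = 0.0741
Iter 11: z = -0.1237 + 0.2427i, |z|^2 = 0.0742
Iter 12: z = -0.1236 + 0.2425i, |z|^2 = 0.0741
Iter 13: z = -0.1235 + 0.2426i, |z|^2 = 0.0741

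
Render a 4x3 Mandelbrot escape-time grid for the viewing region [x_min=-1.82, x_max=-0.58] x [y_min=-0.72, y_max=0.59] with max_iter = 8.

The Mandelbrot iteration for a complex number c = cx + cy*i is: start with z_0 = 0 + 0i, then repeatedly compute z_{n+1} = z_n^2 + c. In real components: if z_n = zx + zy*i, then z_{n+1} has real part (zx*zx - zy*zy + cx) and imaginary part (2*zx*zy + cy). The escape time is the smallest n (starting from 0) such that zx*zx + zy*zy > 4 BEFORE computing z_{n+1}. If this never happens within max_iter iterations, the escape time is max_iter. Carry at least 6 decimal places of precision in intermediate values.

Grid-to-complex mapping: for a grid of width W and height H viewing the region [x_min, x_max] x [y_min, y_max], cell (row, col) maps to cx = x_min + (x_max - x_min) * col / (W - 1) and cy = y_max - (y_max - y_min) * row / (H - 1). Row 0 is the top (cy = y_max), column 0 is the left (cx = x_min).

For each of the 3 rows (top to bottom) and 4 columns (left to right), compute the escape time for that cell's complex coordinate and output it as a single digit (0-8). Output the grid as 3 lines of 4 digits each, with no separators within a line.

(row=0, col=0): c = -1.8200 + 0.5900i → escape time 3
(row=0, col=1): c = -1.4067 + 0.5900i → escape time 3
(row=0, col=2): c = -0.9933 + 0.5900i → escape time 5
(row=0, col=3): c = -0.5800 + 0.5900i → escape time 8
(row=1, col=0): c = -1.8200 + -0.0650i → escape time 6
(row=1, col=1): c = -1.4067 + -0.0650i → escape time 8
(row=1, col=2): c = -0.9933 + -0.0650i → escape time 8
(row=1, col=3): c = -0.5800 + -0.0650i → escape time 8
(row=2, col=0): c = -1.8200 + -0.7200i → escape time 2
(row=2, col=1): c = -1.4067 + -0.7200i → escape time 3
(row=2, col=2): c = -0.9933 + -0.7200i → escape time 4
(row=2, col=3): c = -0.5800 + -0.7200i → escape time 7

Answer: 3358
6888
2347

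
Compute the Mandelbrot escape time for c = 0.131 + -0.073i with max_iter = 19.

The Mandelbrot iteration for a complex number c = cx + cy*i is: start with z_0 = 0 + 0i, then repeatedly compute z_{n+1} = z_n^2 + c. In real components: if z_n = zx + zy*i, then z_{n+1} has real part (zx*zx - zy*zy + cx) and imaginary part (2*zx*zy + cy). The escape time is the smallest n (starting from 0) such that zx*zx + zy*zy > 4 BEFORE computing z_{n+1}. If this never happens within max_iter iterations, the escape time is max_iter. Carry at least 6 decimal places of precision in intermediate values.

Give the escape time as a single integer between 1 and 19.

z_0 = 0 + 0i, c = 0.1310 + -0.0730i
Iter 1: z = 0.1310 + -0.0730i, |z|^2 = 0.0225
Iter 2: z = 0.1428 + -0.0921i, |z|^2 = 0.0289
Iter 3: z = 0.1429 + -0.0993i, |z|^2 = 0.0303
Iter 4: z = 0.1416 + -0.1014i, |z|^2 = 0.0303
Iter 5: z = 0.1408 + -0.1017i, |z|^2 = 0.0302
Iter 6: z = 0.1405 + -0.1016i, |z|^2 = 0.0301
Iter 7: z = 0.1404 + -0.1016i, |z|^2 = 0.0300
Iter 8: z = 0.1404 + -0.1015i, |z|^2 = 0.0300
Iter 9: z = 0.1404 + -0.1015i, |z|^2 = 0.0300
Iter 10: z = 0.1404 + -0.1015i, |z|^2 = 0.0300
Iter 11: z = 0.1404 + -0.1015i, |z|^2 = 0.0300
Iter 12: z = 0.1404 + -0.1015i, |z|^2 = 0.0300
Iter 13: z = 0.1404 + -0.1015i, |z|^2 = 0.0300
Iter 14: z = 0.1404 + -0.1015i, |z|^2 = 0.0300
Iter 15: z = 0.1404 + -0.1015i, |z|^2 = 0.0300
Iter 16: z = 0.1404 + -0.1015i, |z|^2 = 0.0300
Iter 17: z = 0.1404 + -0.1015i, |z|^2 = 0.0300
Iter 18: z = 0.1404 + -0.1015i, |z|^2 = 0.0300

Answer: 19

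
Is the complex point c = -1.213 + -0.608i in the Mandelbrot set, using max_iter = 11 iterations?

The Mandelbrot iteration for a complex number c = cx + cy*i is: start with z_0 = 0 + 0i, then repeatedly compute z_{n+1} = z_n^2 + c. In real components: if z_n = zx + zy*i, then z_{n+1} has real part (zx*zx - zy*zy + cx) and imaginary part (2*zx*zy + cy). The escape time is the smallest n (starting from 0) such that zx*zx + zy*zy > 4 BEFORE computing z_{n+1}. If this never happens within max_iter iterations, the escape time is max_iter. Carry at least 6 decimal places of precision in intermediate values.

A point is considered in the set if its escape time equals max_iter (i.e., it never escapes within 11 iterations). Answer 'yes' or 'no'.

z_0 = 0 + 0i, c = -1.2130 + -0.6080i
Iter 1: z = -1.2130 + -0.6080i, |z|^2 = 1.8410
Iter 2: z = -0.1113 + 0.8670i, |z|^2 = 0.7641
Iter 3: z = -1.9523 + -0.8010i, |z|^2 = 4.4531
Escaped at iteration 3

Answer: no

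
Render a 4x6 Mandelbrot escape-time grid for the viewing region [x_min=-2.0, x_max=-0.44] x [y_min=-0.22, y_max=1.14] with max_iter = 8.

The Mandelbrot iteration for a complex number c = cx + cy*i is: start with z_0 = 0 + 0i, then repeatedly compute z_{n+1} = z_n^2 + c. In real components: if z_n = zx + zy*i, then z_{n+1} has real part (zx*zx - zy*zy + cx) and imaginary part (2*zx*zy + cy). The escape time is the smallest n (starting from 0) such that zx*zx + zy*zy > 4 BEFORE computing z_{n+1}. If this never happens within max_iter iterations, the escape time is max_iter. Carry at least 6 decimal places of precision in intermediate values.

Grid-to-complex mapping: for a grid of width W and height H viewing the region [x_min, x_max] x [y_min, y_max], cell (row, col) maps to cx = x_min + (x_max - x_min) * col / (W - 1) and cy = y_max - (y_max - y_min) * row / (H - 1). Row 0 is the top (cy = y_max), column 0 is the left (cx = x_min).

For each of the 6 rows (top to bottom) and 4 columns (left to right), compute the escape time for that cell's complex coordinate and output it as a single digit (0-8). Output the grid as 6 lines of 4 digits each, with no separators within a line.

Answer: 1233
1335
1358
1588
1888
1588

Derivation:
(row=0, col=0): c = -2.0000 + 1.1400i → escape time 1
(row=0, col=1): c = -1.4800 + 1.1400i → escape time 2
(row=0, col=2): c = -0.9600 + 1.1400i → escape time 3
(row=0, col=3): c = -0.4400 + 1.1400i → escape time 3
(row=1, col=0): c = -2.0000 + 0.8680i → escape time 1
(row=1, col=1): c = -1.4800 + 0.8680i → escape time 3
(row=1, col=2): c = -0.9600 + 0.8680i → escape time 3
(row=1, col=3): c = -0.4400 + 0.8680i → escape time 5
(row=2, col=0): c = -2.0000 + 0.5960i → escape time 1
(row=2, col=1): c = -1.4800 + 0.5960i → escape time 3
(row=2, col=2): c = -0.9600 + 0.5960i → escape time 5
(row=2, col=3): c = -0.4400 + 0.5960i → escape time 8
(row=3, col=0): c = -2.0000 + 0.3240i → escape time 1
(row=3, col=1): c = -1.4800 + 0.3240i → escape time 5
(row=3, col=2): c = -0.9600 + 0.3240i → escape time 8
(row=3, col=3): c = -0.4400 + 0.3240i → escape time 8
(row=4, col=0): c = -2.0000 + 0.0520i → escape time 1
(row=4, col=1): c = -1.4800 + 0.0520i → escape time 8
(row=4, col=2): c = -0.9600 + 0.0520i → escape time 8
(row=4, col=3): c = -0.4400 + 0.0520i → escape time 8
(row=5, col=0): c = -2.0000 + -0.2200i → escape time 1
(row=5, col=1): c = -1.4800 + -0.2200i → escape time 5
(row=5, col=2): c = -0.9600 + -0.2200i → escape time 8
(row=5, col=3): c = -0.4400 + -0.2200i → escape time 8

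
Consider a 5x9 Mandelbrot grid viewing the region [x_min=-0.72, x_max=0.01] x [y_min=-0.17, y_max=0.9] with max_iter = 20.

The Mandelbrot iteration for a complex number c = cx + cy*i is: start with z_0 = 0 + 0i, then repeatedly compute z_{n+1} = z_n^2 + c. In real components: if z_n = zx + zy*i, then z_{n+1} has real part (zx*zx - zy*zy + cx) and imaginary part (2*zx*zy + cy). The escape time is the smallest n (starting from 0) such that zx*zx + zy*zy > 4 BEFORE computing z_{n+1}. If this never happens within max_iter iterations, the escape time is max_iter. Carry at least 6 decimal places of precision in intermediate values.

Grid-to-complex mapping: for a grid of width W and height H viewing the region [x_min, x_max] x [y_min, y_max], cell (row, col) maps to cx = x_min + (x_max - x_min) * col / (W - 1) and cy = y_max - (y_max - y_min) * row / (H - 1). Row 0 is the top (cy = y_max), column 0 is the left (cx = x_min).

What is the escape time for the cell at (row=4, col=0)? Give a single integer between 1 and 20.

z_0 = 0 + 0i, c = -0.7200 + 0.3650i
Iter 1: z = -0.7200 + 0.3650i, |z|^2 = 0.6516
Iter 2: z = -0.3348 + -0.1606i, |z|^2 = 0.1379
Iter 3: z = -0.6337 + 0.4725i, |z|^2 = 0.6249
Iter 4: z = -0.5417 + -0.2339i, |z|^2 = 0.3482
Iter 5: z = -0.4812 + 0.6184i, |z|^2 = 0.6140
Iter 6: z = -0.8709 + -0.2302i, |z|^2 = 0.8114
Iter 7: z = -0.0146 + 0.7659i, |z|^2 = 0.5869
Iter 8: z = -1.3064 + 0.3427i, |z|^2 = 1.8242
Iter 9: z = 0.8693 + -0.5304i, |z|^2 = 1.0370
Iter 10: z = -0.2455 + -0.5571i, |z|^2 = 0.3707
Iter 11: z = -0.9701 + 0.6386i, |z|^2 = 1.3488
Iter 12: z = -0.1867 + -0.8740i, |z|^2 = 0.7987
Iter 13: z = -1.4489 + 0.6914i, |z|^2 = 2.5774
Iter 14: z = 0.9014 + -1.6385i, |z|^2 = 3.4973
Iter 15: z = -2.5923 + -2.5889i, |z|^2 = 13.4224
Escaped at iteration 15

Answer: 15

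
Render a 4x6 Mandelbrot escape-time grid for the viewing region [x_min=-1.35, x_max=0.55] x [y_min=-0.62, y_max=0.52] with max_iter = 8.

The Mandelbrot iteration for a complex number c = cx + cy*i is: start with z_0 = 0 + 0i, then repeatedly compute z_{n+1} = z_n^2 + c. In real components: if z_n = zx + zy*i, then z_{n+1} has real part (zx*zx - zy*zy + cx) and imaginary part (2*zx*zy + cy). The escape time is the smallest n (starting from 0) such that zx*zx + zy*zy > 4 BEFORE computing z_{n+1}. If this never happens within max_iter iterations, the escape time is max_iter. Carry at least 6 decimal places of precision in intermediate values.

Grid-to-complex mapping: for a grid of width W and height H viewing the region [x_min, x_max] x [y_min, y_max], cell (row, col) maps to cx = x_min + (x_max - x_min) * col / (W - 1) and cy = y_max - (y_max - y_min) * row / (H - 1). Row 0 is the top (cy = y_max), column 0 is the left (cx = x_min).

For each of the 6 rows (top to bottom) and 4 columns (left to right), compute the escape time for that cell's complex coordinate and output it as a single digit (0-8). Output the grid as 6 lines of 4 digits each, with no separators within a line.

(row=0, col=0): c = -1.3500 + 0.5200i → escape time 3
(row=0, col=1): c = -0.7167 + 0.5200i → escape time 7
(row=0, col=2): c = -0.0833 + 0.5200i → escape time 8
(row=0, col=3): c = 0.5500 + 0.5200i → escape time 4
(row=1, col=0): c = -1.3500 + 0.2920i → escape time 6
(row=1, col=1): c = -0.7167 + 0.2920i → escape time 8
(row=1, col=2): c = -0.0833 + 0.2920i → escape time 8
(row=1, col=3): c = 0.5500 + 0.2920i → escape time 4
(row=2, col=0): c = -1.3500 + 0.0640i → escape time 8
(row=2, col=1): c = -0.7167 + 0.0640i → escape time 8
(row=2, col=2): c = -0.0833 + 0.0640i → escape time 8
(row=2, col=3): c = 0.5500 + 0.0640i → escape time 4
(row=3, col=0): c = -1.3500 + -0.1640i → escape time 8
(row=3, col=1): c = -0.7167 + -0.1640i → escape time 8
(row=3, col=2): c = -0.0833 + -0.1640i → escape time 8
(row=3, col=3): c = 0.5500 + -0.1640i → escape time 4
(row=4, col=0): c = -1.3500 + -0.3920i → escape time 5
(row=4, col=1): c = -0.7167 + -0.3920i → escape time 8
(row=4, col=2): c = -0.0833 + -0.3920i → escape time 8
(row=4, col=3): c = 0.5500 + -0.3920i → escape time 4
(row=5, col=0): c = -1.3500 + -0.6200i → escape time 3
(row=5, col=1): c = -0.7167 + -0.6200i → escape time 6
(row=5, col=2): c = -0.0833 + -0.6200i → escape time 8
(row=5, col=3): c = 0.5500 + -0.6200i → escape time 3

Answer: 3784
6884
8884
8884
5884
3683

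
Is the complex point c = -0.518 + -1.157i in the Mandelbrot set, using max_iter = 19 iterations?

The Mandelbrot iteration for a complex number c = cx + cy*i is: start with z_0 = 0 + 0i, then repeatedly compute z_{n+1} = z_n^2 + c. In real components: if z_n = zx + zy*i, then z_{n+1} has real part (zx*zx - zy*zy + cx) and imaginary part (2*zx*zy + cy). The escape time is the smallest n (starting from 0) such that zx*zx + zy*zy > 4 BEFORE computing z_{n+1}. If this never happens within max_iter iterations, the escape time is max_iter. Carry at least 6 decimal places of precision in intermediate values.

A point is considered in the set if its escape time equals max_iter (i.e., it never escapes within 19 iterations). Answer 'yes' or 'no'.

Answer: no

Derivation:
z_0 = 0 + 0i, c = -0.5180 + -1.1570i
Iter 1: z = -0.5180 + -1.1570i, |z|^2 = 1.6070
Iter 2: z = -1.5883 + 0.0417i, |z|^2 = 2.5245
Iter 3: z = 2.0030 + -1.2893i, |z|^2 = 5.6745
Escaped at iteration 3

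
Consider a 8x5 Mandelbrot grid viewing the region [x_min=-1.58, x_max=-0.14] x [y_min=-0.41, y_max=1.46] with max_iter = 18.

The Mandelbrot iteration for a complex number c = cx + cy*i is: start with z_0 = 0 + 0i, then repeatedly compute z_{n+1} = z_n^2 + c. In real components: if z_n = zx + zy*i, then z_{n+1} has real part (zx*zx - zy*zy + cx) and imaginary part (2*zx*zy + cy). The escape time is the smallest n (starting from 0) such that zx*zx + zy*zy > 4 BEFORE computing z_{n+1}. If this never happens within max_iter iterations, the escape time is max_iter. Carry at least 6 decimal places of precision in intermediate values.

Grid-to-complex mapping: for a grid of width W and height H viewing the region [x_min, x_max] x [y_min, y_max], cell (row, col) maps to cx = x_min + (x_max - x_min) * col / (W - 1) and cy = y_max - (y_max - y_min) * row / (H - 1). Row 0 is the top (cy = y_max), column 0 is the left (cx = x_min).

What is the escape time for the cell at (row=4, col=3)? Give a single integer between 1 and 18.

Answer: 7

Derivation:
z_0 = 0 + 0i, c = -0.9629 + -0.4100i
Iter 1: z = -0.9629 + -0.4100i, |z|^2 = 1.0952
Iter 2: z = -0.2039 + 0.3795i, |z|^2 = 0.1856
Iter 3: z = -1.0653 + -0.5647i, |z|^2 = 1.4539
Iter 4: z = -0.1468 + 0.7933i, |z|^2 = 0.6509
Iter 5: z = -1.5706 + -0.6430i, |z|^2 = 2.8803
Iter 6: z = 1.0907 + 1.6097i, |z|^2 = 3.7808
Iter 7: z = -2.3646 + 3.1013i, |z|^2 = 15.2093
Escaped at iteration 7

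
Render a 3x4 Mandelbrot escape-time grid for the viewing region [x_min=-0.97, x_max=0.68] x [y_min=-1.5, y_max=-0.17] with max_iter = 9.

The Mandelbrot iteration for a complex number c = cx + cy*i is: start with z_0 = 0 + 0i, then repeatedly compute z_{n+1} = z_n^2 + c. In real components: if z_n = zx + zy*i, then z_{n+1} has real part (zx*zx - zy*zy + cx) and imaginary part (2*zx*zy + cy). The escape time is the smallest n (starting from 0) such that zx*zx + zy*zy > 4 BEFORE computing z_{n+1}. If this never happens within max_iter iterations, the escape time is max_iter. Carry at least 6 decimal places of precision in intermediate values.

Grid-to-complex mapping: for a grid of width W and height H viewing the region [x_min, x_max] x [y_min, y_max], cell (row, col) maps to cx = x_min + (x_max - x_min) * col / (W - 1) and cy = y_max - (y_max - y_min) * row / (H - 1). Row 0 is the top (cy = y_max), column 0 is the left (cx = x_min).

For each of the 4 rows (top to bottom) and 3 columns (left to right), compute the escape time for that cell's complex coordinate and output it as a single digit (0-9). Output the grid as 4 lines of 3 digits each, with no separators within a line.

(row=0, col=0): c = -0.9700 + -0.1700i → escape time 9
(row=0, col=1): c = -0.1450 + -0.1700i → escape time 9
(row=0, col=2): c = 0.6800 + -0.1700i → escape time 3
(row=1, col=0): c = -0.9700 + -0.6133i → escape time 4
(row=1, col=1): c = -0.1450 + -0.6133i → escape time 9
(row=1, col=2): c = 0.6800 + -0.6133i → escape time 3
(row=2, col=0): c = -0.9700 + -1.0567i → escape time 3
(row=2, col=1): c = -0.1450 + -1.0567i → escape time 9
(row=2, col=2): c = 0.6800 + -1.0567i → escape time 2
(row=3, col=0): c = -0.9700 + -1.5000i → escape time 2
(row=3, col=1): c = -0.1450 + -1.5000i → escape time 2
(row=3, col=2): c = 0.6800 + -1.5000i → escape time 2

Answer: 993
493
392
222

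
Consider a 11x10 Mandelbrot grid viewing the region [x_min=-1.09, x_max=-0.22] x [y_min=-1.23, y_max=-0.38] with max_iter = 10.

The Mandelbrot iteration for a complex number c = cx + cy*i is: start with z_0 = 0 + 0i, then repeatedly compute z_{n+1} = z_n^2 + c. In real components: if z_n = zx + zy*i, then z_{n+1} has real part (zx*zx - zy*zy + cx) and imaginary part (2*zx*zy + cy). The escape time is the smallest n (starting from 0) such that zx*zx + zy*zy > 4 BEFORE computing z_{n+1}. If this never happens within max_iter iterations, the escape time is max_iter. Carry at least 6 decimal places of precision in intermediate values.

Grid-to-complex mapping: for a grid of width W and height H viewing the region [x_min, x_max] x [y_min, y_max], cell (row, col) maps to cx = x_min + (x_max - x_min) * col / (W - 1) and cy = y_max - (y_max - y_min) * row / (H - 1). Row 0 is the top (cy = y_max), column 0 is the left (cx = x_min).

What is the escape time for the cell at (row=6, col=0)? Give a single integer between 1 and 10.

Answer: 3

Derivation:
z_0 = 0 + 0i, c = -1.0900 + -0.9467i
Iter 1: z = -1.0900 + -0.9467i, |z|^2 = 2.0843
Iter 2: z = -0.7981 + 1.1171i, |z|^2 = 1.8848
Iter 3: z = -1.7009 + -2.7297i, |z|^2 = 10.3442
Escaped at iteration 3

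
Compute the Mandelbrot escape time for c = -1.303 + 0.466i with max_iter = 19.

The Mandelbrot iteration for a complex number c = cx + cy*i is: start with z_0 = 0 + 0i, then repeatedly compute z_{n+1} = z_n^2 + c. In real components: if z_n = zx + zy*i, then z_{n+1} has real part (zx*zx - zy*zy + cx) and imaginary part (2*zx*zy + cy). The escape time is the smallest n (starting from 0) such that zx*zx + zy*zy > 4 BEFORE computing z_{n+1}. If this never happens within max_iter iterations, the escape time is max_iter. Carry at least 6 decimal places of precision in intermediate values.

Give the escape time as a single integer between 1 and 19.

Answer: 4

Derivation:
z_0 = 0 + 0i, c = -1.3030 + 0.4660i
Iter 1: z = -1.3030 + 0.4660i, |z|^2 = 1.9150
Iter 2: z = 0.1777 + -0.7484i, |z|^2 = 0.5917
Iter 3: z = -1.8315 + 0.2001i, |z|^2 = 3.3946
Iter 4: z = 2.0115 + -0.2669i, |z|^2 = 4.1173
Escaped at iteration 4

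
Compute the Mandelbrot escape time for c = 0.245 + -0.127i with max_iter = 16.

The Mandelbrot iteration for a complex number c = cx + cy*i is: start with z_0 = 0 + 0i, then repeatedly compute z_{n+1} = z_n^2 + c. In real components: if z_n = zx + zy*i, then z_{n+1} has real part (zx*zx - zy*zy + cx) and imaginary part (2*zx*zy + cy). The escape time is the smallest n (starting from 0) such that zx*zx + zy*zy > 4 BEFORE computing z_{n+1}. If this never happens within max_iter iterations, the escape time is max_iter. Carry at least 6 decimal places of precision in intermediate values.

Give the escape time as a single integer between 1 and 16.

Answer: 16

Derivation:
z_0 = 0 + 0i, c = 0.2450 + -0.1270i
Iter 1: z = 0.2450 + -0.1270i, |z|^2 = 0.0762
Iter 2: z = 0.2889 + -0.1892i, |z|^2 = 0.1193
Iter 3: z = 0.2927 + -0.2363i, |z|^2 = 0.1415
Iter 4: z = 0.2748 + -0.2653i, |z|^2 = 0.1459
Iter 5: z = 0.2501 + -0.2728i, |z|^2 = 0.1370
Iter 6: z = 0.2331 + -0.2635i, |z|^2 = 0.1238
Iter 7: z = 0.2299 + -0.2498i, |z|^2 = 0.1153
Iter 8: z = 0.2354 + -0.2419i, |z|^2 = 0.1139
Iter 9: z = 0.2419 + -0.2409i, |z|^2 = 0.1166
Iter 10: z = 0.2455 + -0.2436i, |z|^2 = 0.1196
Iter 11: z = 0.2459 + -0.2466i, |z|^2 = 0.1213
Iter 12: z = 0.2447 + -0.2483i, |z|^2 = 0.1215
Iter 13: z = 0.2432 + -0.2485i, |z|^2 = 0.1209
Iter 14: z = 0.2424 + -0.2479i, |z|^2 = 0.1202
Iter 15: z = 0.2423 + -0.2472i, |z|^2 = 0.1198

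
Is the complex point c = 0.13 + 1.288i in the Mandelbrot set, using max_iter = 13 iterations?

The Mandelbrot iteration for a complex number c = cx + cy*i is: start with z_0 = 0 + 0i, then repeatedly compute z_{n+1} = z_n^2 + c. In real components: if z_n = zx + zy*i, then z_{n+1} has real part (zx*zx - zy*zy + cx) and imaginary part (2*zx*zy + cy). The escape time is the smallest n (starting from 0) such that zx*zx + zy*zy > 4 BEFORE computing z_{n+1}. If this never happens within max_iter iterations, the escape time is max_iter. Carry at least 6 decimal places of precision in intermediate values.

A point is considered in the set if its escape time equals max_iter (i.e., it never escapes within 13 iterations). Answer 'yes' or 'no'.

Answer: no

Derivation:
z_0 = 0 + 0i, c = 0.1300 + 1.2880i
Iter 1: z = 0.1300 + 1.2880i, |z|^2 = 1.6758
Iter 2: z = -1.5120 + 1.6229i, |z|^2 = 4.9200
Escaped at iteration 2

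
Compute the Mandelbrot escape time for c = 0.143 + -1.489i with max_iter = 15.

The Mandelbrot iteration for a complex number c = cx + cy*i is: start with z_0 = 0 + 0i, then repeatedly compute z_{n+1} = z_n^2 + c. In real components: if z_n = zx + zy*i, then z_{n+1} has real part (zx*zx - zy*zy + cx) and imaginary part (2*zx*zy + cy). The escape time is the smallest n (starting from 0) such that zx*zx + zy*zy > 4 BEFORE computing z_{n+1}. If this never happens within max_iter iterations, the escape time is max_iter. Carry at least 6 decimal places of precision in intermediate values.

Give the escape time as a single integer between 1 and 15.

z_0 = 0 + 0i, c = 0.1430 + -1.4890i
Iter 1: z = 0.1430 + -1.4890i, |z|^2 = 2.2376
Iter 2: z = -2.0537 + -1.9149i, |z|^2 = 7.8842
Escaped at iteration 2

Answer: 2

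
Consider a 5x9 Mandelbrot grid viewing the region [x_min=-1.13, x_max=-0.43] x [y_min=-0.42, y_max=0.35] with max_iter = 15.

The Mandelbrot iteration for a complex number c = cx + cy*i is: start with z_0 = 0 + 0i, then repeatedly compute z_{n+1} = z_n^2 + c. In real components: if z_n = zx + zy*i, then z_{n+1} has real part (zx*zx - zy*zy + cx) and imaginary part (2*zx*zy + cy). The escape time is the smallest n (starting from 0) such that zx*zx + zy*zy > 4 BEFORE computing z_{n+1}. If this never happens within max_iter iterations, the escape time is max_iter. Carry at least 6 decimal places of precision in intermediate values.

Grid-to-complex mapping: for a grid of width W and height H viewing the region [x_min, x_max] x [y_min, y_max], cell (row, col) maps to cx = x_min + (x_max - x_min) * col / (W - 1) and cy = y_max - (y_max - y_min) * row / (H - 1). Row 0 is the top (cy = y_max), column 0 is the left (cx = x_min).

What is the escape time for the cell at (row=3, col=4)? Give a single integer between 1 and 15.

z_0 = 0 + 0i, c = -0.4300 + 0.0612i
Iter 1: z = -0.4300 + 0.0612i, |z|^2 = 0.1887
Iter 2: z = -0.2489 + 0.0086i, |z|^2 = 0.0620
Iter 3: z = -0.3681 + 0.0570i, |z|^2 = 0.1388
Iter 4: z = -0.2977 + 0.0193i, |z|^2 = 0.0890
Iter 5: z = -0.3417 + 0.0498i, |z|^2 = 0.1193
Iter 6: z = -0.3157 + 0.0272i, |z|^2 = 0.1004
Iter 7: z = -0.3311 + 0.0441i, |z|^2 = 0.1116
Iter 8: z = -0.3223 + 0.0321i, |z|^2 = 0.1049
Iter 9: z = -0.3271 + 0.0406i, |z|^2 = 0.1087
Iter 10: z = -0.3246 + 0.0347i, |z|^2 = 0.1066
Iter 11: z = -0.3258 + 0.0387i, |z|^2 = 0.1077
Iter 12: z = -0.3253 + 0.0360i, |z|^2 = 0.1071
Iter 13: z = -0.3255 + 0.0378i, |z|^2 = 0.1073
Iter 14: z = -0.3255 + 0.0366i, |z|^2 = 0.1073

Answer: 15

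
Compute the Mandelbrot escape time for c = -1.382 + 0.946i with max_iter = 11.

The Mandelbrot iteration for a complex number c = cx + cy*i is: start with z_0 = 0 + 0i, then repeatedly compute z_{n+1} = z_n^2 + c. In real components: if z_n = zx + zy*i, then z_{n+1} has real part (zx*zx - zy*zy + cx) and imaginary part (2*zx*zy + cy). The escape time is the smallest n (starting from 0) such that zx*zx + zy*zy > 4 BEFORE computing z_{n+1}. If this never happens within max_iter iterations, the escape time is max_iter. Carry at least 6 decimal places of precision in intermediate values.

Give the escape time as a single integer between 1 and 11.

z_0 = 0 + 0i, c = -1.3820 + 0.9460i
Iter 1: z = -1.3820 + 0.9460i, |z|^2 = 2.8048
Iter 2: z = -0.3670 + -1.6687i, |z|^2 = 2.9194
Iter 3: z = -4.0320 + 2.1708i, |z|^2 = 20.9697
Escaped at iteration 3

Answer: 3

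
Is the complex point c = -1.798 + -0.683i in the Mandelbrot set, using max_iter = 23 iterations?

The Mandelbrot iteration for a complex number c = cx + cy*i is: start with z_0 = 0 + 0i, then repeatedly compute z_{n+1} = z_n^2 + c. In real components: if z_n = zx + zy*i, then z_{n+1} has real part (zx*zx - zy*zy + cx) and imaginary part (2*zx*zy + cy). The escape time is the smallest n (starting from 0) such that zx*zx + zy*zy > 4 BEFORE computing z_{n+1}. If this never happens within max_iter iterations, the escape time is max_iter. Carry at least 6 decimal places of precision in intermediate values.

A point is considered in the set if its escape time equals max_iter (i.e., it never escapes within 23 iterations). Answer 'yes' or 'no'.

z_0 = 0 + 0i, c = -1.7980 + -0.6830i
Iter 1: z = -1.7980 + -0.6830i, |z|^2 = 3.6993
Iter 2: z = 0.9683 + 1.7731i, |z|^2 = 4.0814
Escaped at iteration 2

Answer: no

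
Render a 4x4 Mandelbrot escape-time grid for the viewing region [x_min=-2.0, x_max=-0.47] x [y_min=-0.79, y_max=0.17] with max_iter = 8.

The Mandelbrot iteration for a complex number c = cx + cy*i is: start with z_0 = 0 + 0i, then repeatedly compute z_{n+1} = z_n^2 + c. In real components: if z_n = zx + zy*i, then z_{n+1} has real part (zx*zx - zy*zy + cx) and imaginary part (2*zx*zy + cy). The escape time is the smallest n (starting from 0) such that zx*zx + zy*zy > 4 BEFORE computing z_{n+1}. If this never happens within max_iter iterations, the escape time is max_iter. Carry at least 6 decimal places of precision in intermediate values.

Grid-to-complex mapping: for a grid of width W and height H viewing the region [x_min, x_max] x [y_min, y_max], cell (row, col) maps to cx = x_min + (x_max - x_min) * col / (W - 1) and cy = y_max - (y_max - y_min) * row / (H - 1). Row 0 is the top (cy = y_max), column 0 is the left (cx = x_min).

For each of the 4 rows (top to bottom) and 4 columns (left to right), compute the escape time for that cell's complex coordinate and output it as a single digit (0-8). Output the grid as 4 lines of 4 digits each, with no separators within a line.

Answer: 1588
1688
1358
1336

Derivation:
(row=0, col=0): c = -2.0000 + 0.1700i → escape time 1
(row=0, col=1): c = -1.4900 + 0.1700i → escape time 5
(row=0, col=2): c = -0.9800 + 0.1700i → escape time 8
(row=0, col=3): c = -0.4700 + 0.1700i → escape time 8
(row=1, col=0): c = -2.0000 + -0.1500i → escape time 1
(row=1, col=1): c = -1.4900 + -0.1500i → escape time 6
(row=1, col=2): c = -0.9800 + -0.1500i → escape time 8
(row=1, col=3): c = -0.4700 + -0.1500i → escape time 8
(row=2, col=0): c = -2.0000 + -0.4700i → escape time 1
(row=2, col=1): c = -1.4900 + -0.4700i → escape time 3
(row=2, col=2): c = -0.9800 + -0.4700i → escape time 5
(row=2, col=3): c = -0.4700 + -0.4700i → escape time 8
(row=3, col=0): c = -2.0000 + -0.7900i → escape time 1
(row=3, col=1): c = -1.4900 + -0.7900i → escape time 3
(row=3, col=2): c = -0.9800 + -0.7900i → escape time 3
(row=3, col=3): c = -0.4700 + -0.7900i → escape time 6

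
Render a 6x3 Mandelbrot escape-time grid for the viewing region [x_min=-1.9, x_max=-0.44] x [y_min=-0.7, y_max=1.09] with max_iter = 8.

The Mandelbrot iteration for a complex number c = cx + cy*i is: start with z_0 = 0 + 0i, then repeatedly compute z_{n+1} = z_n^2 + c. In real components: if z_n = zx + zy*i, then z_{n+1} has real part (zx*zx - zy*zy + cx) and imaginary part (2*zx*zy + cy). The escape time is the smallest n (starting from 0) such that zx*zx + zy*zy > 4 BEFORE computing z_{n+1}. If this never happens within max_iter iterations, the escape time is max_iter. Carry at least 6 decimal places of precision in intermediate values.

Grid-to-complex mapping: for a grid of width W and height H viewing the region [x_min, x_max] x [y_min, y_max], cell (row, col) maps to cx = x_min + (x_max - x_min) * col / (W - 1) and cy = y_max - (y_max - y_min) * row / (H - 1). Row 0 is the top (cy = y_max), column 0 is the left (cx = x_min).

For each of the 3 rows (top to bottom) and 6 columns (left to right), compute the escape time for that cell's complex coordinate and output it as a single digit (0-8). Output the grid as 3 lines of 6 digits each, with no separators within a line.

(row=0, col=0): c = -1.9000 + 1.0900i → escape time 1
(row=0, col=1): c = -1.6080 + 1.0900i → escape time 2
(row=0, col=2): c = -1.3160 + 1.0900i → escape time 3
(row=0, col=3): c = -1.0240 + 1.0900i → escape time 3
(row=0, col=4): c = -0.7320 + 1.0900i → escape time 3
(row=0, col=5): c = -0.4400 + 1.0900i → escape time 4
(row=1, col=0): c = -1.9000 + 0.1950i → escape time 4
(row=1, col=1): c = -1.6080 + 0.1950i → escape time 5
(row=1, col=2): c = -1.3160 + 0.1950i → escape time 8
(row=1, col=3): c = -1.0240 + 0.1950i → escape time 8
(row=1, col=4): c = -0.7320 + 0.1950i → escape time 8
(row=1, col=5): c = -0.4400 + 0.1950i → escape time 8
(row=2, col=0): c = -1.9000 + -0.7000i → escape time 1
(row=2, col=1): c = -1.6080 + -0.7000i → escape time 3
(row=2, col=2): c = -1.3160 + -0.7000i → escape time 3
(row=2, col=3): c = -1.0240 + -0.7000i → escape time 4
(row=2, col=4): c = -0.7320 + -0.7000i → escape time 5
(row=2, col=5): c = -0.4400 + -0.7000i → escape time 8

Answer: 123334
458888
133458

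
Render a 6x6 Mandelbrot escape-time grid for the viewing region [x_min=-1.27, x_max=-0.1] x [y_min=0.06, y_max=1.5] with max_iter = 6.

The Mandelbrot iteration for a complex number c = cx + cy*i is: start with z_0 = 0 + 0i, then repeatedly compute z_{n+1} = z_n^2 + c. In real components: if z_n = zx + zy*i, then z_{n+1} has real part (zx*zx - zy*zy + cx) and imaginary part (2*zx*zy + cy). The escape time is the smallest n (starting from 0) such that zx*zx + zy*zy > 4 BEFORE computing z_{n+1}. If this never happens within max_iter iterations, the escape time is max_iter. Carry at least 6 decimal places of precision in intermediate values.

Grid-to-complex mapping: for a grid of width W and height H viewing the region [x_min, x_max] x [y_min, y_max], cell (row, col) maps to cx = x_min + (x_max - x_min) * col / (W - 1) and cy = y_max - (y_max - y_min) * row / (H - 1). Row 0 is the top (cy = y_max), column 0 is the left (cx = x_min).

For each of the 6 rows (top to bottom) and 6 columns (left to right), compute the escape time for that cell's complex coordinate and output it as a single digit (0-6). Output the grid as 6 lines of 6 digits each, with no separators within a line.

(row=0, col=0): c = -1.2700 + 1.5000i → escape time 2
(row=0, col=1): c = -1.0360 + 1.5000i → escape time 2
(row=0, col=2): c = -0.8020 + 1.5000i → escape time 2
(row=0, col=3): c = -0.5680 + 1.5000i → escape time 2
(row=0, col=4): c = -0.3340 + 1.5000i → escape time 2
(row=0, col=5): c = -0.1000 + 1.5000i → escape time 2
(row=1, col=0): c = -1.2700 + 1.2120i → escape time 2
(row=1, col=1): c = -1.0360 + 1.2120i → escape time 3
(row=1, col=2): c = -0.8020 + 1.2120i → escape time 3
(row=1, col=3): c = -0.5680 + 1.2120i → escape time 3
(row=1, col=4): c = -0.3340 + 1.2120i → escape time 3
(row=1, col=5): c = -0.1000 + 1.2120i → escape time 3
(row=2, col=0): c = -1.2700 + 0.9240i → escape time 3
(row=2, col=1): c = -1.0360 + 0.9240i → escape time 3
(row=2, col=2): c = -0.8020 + 0.9240i → escape time 3
(row=2, col=3): c = -0.5680 + 0.9240i → escape time 4
(row=2, col=4): c = -0.3340 + 0.9240i → escape time 5
(row=2, col=5): c = -0.1000 + 0.9240i → escape time 6
(row=3, col=0): c = -1.2700 + 0.6360i → escape time 3
(row=3, col=1): c = -1.0360 + 0.6360i → escape time 4
(row=3, col=2): c = -0.8020 + 0.6360i → escape time 5
(row=3, col=3): c = -0.5680 + 0.6360i → escape time 6
(row=3, col=4): c = -0.3340 + 0.6360i → escape time 6
(row=3, col=5): c = -0.1000 + 0.6360i → escape time 6
(row=4, col=0): c = -1.2700 + 0.3480i → escape time 6
(row=4, col=1): c = -1.0360 + 0.3480i → escape time 6
(row=4, col=2): c = -0.8020 + 0.3480i → escape time 6
(row=4, col=3): c = -0.5680 + 0.3480i → escape time 6
(row=4, col=4): c = -0.3340 + 0.3480i → escape time 6
(row=4, col=5): c = -0.1000 + 0.3480i → escape time 6
(row=5, col=0): c = -1.2700 + 0.0600i → escape time 6
(row=5, col=1): c = -1.0360 + 0.0600i → escape time 6
(row=5, col=2): c = -0.8020 + 0.0600i → escape time 6
(row=5, col=3): c = -0.5680 + 0.0600i → escape time 6
(row=5, col=4): c = -0.3340 + 0.0600i → escape time 6
(row=5, col=5): c = -0.1000 + 0.0600i → escape time 6

Answer: 222222
233333
333456
345666
666666
666666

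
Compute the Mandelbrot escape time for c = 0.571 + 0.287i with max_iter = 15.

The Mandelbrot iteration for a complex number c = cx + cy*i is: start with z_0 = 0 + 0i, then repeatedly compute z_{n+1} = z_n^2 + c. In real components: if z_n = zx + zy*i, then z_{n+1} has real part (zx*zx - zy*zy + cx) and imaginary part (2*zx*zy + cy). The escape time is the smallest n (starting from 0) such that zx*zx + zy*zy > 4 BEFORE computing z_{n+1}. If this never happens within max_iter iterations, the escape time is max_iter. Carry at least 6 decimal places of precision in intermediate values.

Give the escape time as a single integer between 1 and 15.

Answer: 4

Derivation:
z_0 = 0 + 0i, c = 0.5710 + 0.2870i
Iter 1: z = 0.5710 + 0.2870i, |z|^2 = 0.4084
Iter 2: z = 0.8147 + 0.6148i, |z|^2 = 1.0416
Iter 3: z = 0.8568 + 1.2886i, |z|^2 = 2.3947
Iter 4: z = -0.3556 + 2.4951i, |z|^2 = 6.3521
Escaped at iteration 4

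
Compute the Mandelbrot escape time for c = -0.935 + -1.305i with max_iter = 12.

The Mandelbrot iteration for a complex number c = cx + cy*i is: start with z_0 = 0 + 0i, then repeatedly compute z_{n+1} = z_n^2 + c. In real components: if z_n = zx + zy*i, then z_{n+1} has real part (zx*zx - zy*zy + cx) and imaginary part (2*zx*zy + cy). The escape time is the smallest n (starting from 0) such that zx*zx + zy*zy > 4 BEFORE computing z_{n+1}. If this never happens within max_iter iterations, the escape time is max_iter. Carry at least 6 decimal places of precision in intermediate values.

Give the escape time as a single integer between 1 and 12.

z_0 = 0 + 0i, c = -0.9350 + -1.3050i
Iter 1: z = -0.9350 + -1.3050i, |z|^2 = 2.5772
Iter 2: z = -1.7638 + 1.1354i, |z|^2 = 4.4000
Escaped at iteration 2

Answer: 2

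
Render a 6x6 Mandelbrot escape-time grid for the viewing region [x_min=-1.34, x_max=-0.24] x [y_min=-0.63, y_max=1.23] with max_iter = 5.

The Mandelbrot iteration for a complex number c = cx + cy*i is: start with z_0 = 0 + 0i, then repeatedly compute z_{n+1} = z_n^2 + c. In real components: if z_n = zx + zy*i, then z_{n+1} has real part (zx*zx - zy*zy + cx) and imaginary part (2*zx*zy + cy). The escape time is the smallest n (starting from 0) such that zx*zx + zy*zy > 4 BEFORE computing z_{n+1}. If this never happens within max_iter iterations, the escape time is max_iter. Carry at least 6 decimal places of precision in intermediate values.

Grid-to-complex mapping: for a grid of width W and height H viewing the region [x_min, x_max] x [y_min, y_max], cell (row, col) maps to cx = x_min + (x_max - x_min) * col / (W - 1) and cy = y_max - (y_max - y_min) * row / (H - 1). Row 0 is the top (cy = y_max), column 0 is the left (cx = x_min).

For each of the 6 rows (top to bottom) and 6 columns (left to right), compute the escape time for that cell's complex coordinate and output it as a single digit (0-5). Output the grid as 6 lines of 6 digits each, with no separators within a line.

Answer: 223333
333455
455555
555555
555555
345555

Derivation:
(row=0, col=0): c = -1.3400 + 1.2300i → escape time 2
(row=0, col=1): c = -1.1200 + 1.2300i → escape time 2
(row=0, col=2): c = -0.9000 + 1.2300i → escape time 3
(row=0, col=3): c = -0.6800 + 1.2300i → escape time 3
(row=0, col=4): c = -0.4600 + 1.2300i → escape time 3
(row=0, col=5): c = -0.2400 + 1.2300i → escape time 3
(row=1, col=0): c = -1.3400 + 0.8580i → escape time 3
(row=1, col=1): c = -1.1200 + 0.8580i → escape time 3
(row=1, col=2): c = -0.9000 + 0.8580i → escape time 3
(row=1, col=3): c = -0.6800 + 0.8580i → escape time 4
(row=1, col=4): c = -0.4600 + 0.8580i → escape time 5
(row=1, col=5): c = -0.2400 + 0.8580i → escape time 5
(row=2, col=0): c = -1.3400 + 0.4860i → escape time 4
(row=2, col=1): c = -1.1200 + 0.4860i → escape time 5
(row=2, col=2): c = -0.9000 + 0.4860i → escape time 5
(row=2, col=3): c = -0.6800 + 0.4860i → escape time 5
(row=2, col=4): c = -0.4600 + 0.4860i → escape time 5
(row=2, col=5): c = -0.2400 + 0.4860i → escape time 5
(row=3, col=0): c = -1.3400 + 0.1140i → escape time 5
(row=3, col=1): c = -1.1200 + 0.1140i → escape time 5
(row=3, col=2): c = -0.9000 + 0.1140i → escape time 5
(row=3, col=3): c = -0.6800 + 0.1140i → escape time 5
(row=3, col=4): c = -0.4600 + 0.1140i → escape time 5
(row=3, col=5): c = -0.2400 + 0.1140i → escape time 5
(row=4, col=0): c = -1.3400 + -0.2580i → escape time 5
(row=4, col=1): c = -1.1200 + -0.2580i → escape time 5
(row=4, col=2): c = -0.9000 + -0.2580i → escape time 5
(row=4, col=3): c = -0.6800 + -0.2580i → escape time 5
(row=4, col=4): c = -0.4600 + -0.2580i → escape time 5
(row=4, col=5): c = -0.2400 + -0.2580i → escape time 5
(row=5, col=0): c = -1.3400 + -0.6300i → escape time 3
(row=5, col=1): c = -1.1200 + -0.6300i → escape time 4
(row=5, col=2): c = -0.9000 + -0.6300i → escape time 5
(row=5, col=3): c = -0.6800 + -0.6300i → escape time 5
(row=5, col=4): c = -0.4600 + -0.6300i → escape time 5
(row=5, col=5): c = -0.2400 + -0.6300i → escape time 5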